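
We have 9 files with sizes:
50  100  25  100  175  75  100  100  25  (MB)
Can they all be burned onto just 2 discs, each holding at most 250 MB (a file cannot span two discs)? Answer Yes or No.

No

Total = 750 MB; ⌈750/250⌉ = 3.
At least 3 discs are required, but only 2 are allowed.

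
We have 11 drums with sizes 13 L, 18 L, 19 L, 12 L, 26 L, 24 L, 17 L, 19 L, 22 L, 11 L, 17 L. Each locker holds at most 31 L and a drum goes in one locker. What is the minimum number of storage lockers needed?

Total = 26 + 24 + 22 + 19 + 19 + 18 + 17 + 17 + 13 + 12 + 11 = 198 L.
Lower bound: ⌈198/31⌉ = 7 storage lockers.
Also, 8 drums each exceed 31/2 L, and no two of those can share a locker, so at least 8 storage lockers are needed.
A packing using 8 storage lockers:
  locker 1: 26 = 26
  locker 2: 24 = 24
  locker 3: 22 = 22
  locker 4: 19 + 12 = 31
  locker 5: 19 + 11 = 30
  locker 6: 18 + 13 = 31
  locker 7: 17 = 17
  locker 8: 17 = 17
This matches the lower bound, so 8 is optimal.

8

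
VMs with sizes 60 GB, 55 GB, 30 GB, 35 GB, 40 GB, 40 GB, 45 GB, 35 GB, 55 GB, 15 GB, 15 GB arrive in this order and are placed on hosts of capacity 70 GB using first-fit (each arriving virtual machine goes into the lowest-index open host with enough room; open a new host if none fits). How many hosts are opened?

8

  60 → host 1 (new)  [load 60/70]
  55 → host 2 (new)  [load 55/70]
  30 → host 3 (new)  [load 30/70]
  35 → host 3  [load 65/70]
  40 → host 4 (new)  [load 40/70]
  40 → host 5 (new)  [load 40/70]
  45 → host 6 (new)  [load 45/70]
  35 → host 7 (new)  [load 35/70]
  55 → host 8 (new)  [load 55/70]
  15 → host 2  [load 70/70]
  15 → host 4  [load 55/70]
8 hosts opened.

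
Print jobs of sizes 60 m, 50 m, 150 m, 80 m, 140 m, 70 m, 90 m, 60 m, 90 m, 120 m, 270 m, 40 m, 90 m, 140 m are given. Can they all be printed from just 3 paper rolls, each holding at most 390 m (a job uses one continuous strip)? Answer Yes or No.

Total = 1450 m; ⌈1450/390⌉ = 4.
At least 4 paper rolls are required, but only 3 are allowed.

No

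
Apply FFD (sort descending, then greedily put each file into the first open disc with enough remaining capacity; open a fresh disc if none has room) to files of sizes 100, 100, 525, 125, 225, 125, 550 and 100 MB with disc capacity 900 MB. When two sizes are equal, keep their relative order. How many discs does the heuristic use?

Sorted descending: 550, 525, 225, 125, 125, 100, 100, 100.
  550 → disc 1 (new)  [load 550/900]
  525 → disc 2 (new)  [load 525/900]
  225 → disc 1  [load 775/900]
  125 → disc 1  [load 900/900]
  125 → disc 2  [load 650/900]
  100 → disc 2  [load 750/900]
  100 → disc 2  [load 850/900]
  100 → disc 3 (new)  [load 100/900]
3 discs opened.

3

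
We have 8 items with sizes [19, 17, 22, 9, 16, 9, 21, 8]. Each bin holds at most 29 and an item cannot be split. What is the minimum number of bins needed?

Total = 22 + 21 + 19 + 17 + 16 + 9 + 9 + 8 = 121.
Lower bound: ⌈121/29⌉ = 5 bins.
A packing using 5 bins:
  bin 1: 22 = 22
  bin 2: 21 + 8 = 29
  bin 3: 19 + 9 = 28
  bin 4: 17 + 9 = 26
  bin 5: 16 = 16
This matches the lower bound, so 5 is optimal.

5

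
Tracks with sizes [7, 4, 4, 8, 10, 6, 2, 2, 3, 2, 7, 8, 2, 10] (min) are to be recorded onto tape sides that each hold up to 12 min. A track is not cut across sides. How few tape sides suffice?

Total = 10 + 10 + 8 + 8 + 7 + 7 + 6 + 4 + 4 + 3 + 2 + 2 + 2 + 2 = 75 min.
Lower bound: ⌈75/12⌉ = 7 tape sides.
A packing using 7 tape sides:
  side 1: 10 + 2 = 12
  side 2: 10 + 2 = 12
  side 3: 8 + 4 = 12
  side 4: 8 + 4 = 12
  side 5: 7 + 3 + 2 = 12
  side 6: 7 + 2 = 9
  side 7: 6 = 6
This matches the lower bound, so 7 is optimal.

7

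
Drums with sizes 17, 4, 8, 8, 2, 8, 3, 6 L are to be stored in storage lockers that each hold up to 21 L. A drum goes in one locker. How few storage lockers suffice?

Total = 17 + 8 + 8 + 8 + 6 + 4 + 3 + 2 = 56 L.
Lower bound: ⌈56/21⌉ = 3 storage lockers.
A packing using 3 storage lockers:
  locker 1: 17 + 4 = 21
  locker 2: 8 + 8 + 3 + 2 = 21
  locker 3: 8 + 6 = 14
This matches the lower bound, so 3 is optimal.

3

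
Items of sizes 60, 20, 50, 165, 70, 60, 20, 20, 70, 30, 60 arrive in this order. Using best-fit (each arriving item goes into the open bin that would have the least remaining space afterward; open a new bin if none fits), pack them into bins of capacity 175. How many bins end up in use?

  60 → bin 1 (new)  [load 60/175]
  20 → bin 1  [load 80/175]
  50 → bin 1  [load 130/175]
  165 → bin 2 (new)  [load 165/175]
  70 → bin 3 (new)  [load 70/175]
  60 → bin 3  [load 130/175]
  20 → bin 1  [load 150/175]
  20 → bin 1  [load 170/175]
  70 → bin 4 (new)  [load 70/175]
  30 → bin 3  [load 160/175]
  60 → bin 4  [load 130/175]
4 bins opened.

4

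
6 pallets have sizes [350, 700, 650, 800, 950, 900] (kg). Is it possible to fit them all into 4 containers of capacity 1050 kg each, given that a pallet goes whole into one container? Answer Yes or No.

Total = 4350 kg; ⌈4350/1050⌉ = 5.
At least 5 containers are required, but only 4 are allowed.

No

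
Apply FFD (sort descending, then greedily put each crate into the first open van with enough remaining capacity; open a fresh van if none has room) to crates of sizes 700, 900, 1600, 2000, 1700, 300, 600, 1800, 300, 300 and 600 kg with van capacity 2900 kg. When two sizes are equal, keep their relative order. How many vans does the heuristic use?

4

Sorted descending: 2000, 1800, 1700, 1600, 900, 700, 600, 600, 300, 300, 300.
  2000 → van 1 (new)  [load 2000/2900]
  1800 → van 2 (new)  [load 1800/2900]
  1700 → van 3 (new)  [load 1700/2900]
  1600 → van 4 (new)  [load 1600/2900]
  900 → van 1  [load 2900/2900]
  700 → van 2  [load 2500/2900]
  600 → van 3  [load 2300/2900]
  600 → van 3  [load 2900/2900]
  300 → van 2  [load 2800/2900]
  300 → van 4  [load 1900/2900]
  300 → van 4  [load 2200/2900]
4 vans opened.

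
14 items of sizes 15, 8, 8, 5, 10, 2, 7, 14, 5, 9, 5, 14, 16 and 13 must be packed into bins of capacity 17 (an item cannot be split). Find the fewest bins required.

Total = 16 + 15 + 14 + 14 + 13 + 10 + 9 + 8 + 8 + 7 + 5 + 5 + 5 + 2 = 131.
Lower bound: ⌈131/17⌉ = 8 bins.
A packing using 9 bins:
  bin 1: 16 = 16
  bin 2: 15 + 2 = 17
  bin 3: 14 = 14
  bin 4: 14 = 14
  bin 5: 13 = 13
  bin 6: 10 + 7 = 17
  bin 7: 9 + 8 = 17
  bin 8: 8 + 5 = 13
  bin 9: 5 + 5 = 10
No arrangement into 8 bins stays within capacity, so 9 is optimal.

9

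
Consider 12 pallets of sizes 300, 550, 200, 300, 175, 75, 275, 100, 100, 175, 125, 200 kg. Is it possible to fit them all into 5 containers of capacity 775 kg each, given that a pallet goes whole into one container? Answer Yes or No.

Yes

A valid assignment using 4 containers:
  container 1: 550 + 200 = 750
  container 2: 300 + 300 + 175 = 775
  container 3: 275 + 200 + 175 + 125 = 775
  container 4: 100 + 100 + 75 = 275
That uses only 4 ≤ 5, so 5 containers are enough.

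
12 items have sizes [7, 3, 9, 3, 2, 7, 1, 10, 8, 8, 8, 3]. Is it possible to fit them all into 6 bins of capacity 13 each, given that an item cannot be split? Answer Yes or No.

Total = 69; ⌈69/13⌉ = 6.
7 items each exceed half the capacity and cannot share a bin, forcing at least 7 bins.
At least 7 bins are required, but only 6 are allowed.

No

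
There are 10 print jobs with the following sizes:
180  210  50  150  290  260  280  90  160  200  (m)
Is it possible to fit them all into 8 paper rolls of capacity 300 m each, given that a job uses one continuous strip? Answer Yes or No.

Yes

A valid assignment using 8 paper rolls:
  roll 1: 290 = 290
  roll 2: 280 = 280
  roll 3: 260 = 260
  roll 4: 210 + 90 = 300
  roll 5: 200 + 50 = 250
  roll 6: 180 = 180
  roll 7: 160 = 160
  roll 8: 150 = 150
Every load is within 300 m, so 8 paper rolls suffice.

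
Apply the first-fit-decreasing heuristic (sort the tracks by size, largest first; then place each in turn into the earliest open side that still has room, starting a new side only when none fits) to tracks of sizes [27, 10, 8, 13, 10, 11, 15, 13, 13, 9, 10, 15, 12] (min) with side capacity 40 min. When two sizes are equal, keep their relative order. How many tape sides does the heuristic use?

Sorted descending: 27, 15, 15, 13, 13, 13, 12, 11, 10, 10, 10, 9, 8.
  27 → side 1 (new)  [load 27/40]
  15 → side 2 (new)  [load 15/40]
  15 → side 2  [load 30/40]
  13 → side 1  [load 40/40]
  13 → side 3 (new)  [load 13/40]
  13 → side 3  [load 26/40]
  12 → side 3  [load 38/40]
  11 → side 4 (new)  [load 11/40]
  10 → side 2  [load 40/40]
  10 → side 4  [load 21/40]
  10 → side 4  [load 31/40]
  9 → side 4  [load 40/40]
  8 → side 5 (new)  [load 8/40]
5 tape sides opened.

5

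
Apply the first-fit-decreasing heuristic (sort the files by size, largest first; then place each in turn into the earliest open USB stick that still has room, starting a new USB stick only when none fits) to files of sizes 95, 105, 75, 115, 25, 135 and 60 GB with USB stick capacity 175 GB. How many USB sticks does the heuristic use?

4

Sorted descending: 135, 115, 105, 95, 75, 60, 25.
  135 → USB stick 1 (new)  [load 135/175]
  115 → USB stick 2 (new)  [load 115/175]
  105 → USB stick 3 (new)  [load 105/175]
  95 → USB stick 4 (new)  [load 95/175]
  75 → USB stick 4  [load 170/175]
  60 → USB stick 2  [load 175/175]
  25 → USB stick 1  [load 160/175]
4 USB sticks opened.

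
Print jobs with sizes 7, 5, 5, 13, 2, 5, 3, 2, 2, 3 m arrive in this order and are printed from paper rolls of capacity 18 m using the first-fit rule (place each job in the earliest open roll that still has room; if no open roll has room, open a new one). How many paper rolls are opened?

3

  7 → roll 1 (new)  [load 7/18]
  5 → roll 1  [load 12/18]
  5 → roll 1  [load 17/18]
  13 → roll 2 (new)  [load 13/18]
  2 → roll 2  [load 15/18]
  5 → roll 3 (new)  [load 5/18]
  3 → roll 2  [load 18/18]
  2 → roll 3  [load 7/18]
  2 → roll 3  [load 9/18]
  3 → roll 3  [load 12/18]
3 paper rolls opened.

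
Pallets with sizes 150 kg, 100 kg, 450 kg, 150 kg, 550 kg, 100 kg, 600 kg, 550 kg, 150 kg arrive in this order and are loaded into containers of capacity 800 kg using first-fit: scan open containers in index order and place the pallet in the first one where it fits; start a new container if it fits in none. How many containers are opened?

  150 → container 1 (new)  [load 150/800]
  100 → container 1  [load 250/800]
  450 → container 1  [load 700/800]
  150 → container 2 (new)  [load 150/800]
  550 → container 2  [load 700/800]
  100 → container 1  [load 800/800]
  600 → container 3 (new)  [load 600/800]
  550 → container 4 (new)  [load 550/800]
  150 → container 3  [load 750/800]
4 containers opened.

4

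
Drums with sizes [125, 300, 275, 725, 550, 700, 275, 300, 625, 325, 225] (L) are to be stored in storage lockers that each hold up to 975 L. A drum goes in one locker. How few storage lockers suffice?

Total = 725 + 700 + 625 + 550 + 325 + 300 + 300 + 275 + 275 + 225 + 125 = 4425 L.
Lower bound: ⌈4425/975⌉ = 5 storage lockers.
A packing using 5 storage lockers:
  locker 1: 725 + 225 = 950
  locker 2: 700 + 275 = 975
  locker 3: 625 + 325 = 950
  locker 4: 550 + 300 + 125 = 975
  locker 5: 300 + 275 = 575
This matches the lower bound, so 5 is optimal.

5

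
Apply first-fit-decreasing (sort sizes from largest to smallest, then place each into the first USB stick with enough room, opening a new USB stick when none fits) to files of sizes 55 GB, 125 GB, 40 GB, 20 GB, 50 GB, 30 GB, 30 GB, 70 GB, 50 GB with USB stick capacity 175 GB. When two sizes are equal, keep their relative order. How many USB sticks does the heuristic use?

Sorted descending: 125, 70, 55, 50, 50, 40, 30, 30, 20.
  125 → USB stick 1 (new)  [load 125/175]
  70 → USB stick 2 (new)  [load 70/175]
  55 → USB stick 2  [load 125/175]
  50 → USB stick 1  [load 175/175]
  50 → USB stick 2  [load 175/175]
  40 → USB stick 3 (new)  [load 40/175]
  30 → USB stick 3  [load 70/175]
  30 → USB stick 3  [load 100/175]
  20 → USB stick 3  [load 120/175]
3 USB sticks opened.

3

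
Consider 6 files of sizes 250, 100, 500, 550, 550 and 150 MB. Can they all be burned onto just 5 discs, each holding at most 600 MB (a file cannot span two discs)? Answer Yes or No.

Yes

A valid assignment using 4 discs:
  disc 1: 550 = 550
  disc 2: 550 = 550
  disc 3: 500 + 100 = 600
  disc 4: 250 + 150 = 400
That uses only 4 ≤ 5, so 5 discs are enough.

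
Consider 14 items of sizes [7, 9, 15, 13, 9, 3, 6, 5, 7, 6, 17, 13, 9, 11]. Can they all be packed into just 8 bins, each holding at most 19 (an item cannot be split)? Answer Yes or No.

A valid assignment using 8 bins:
  bin 1: 17 = 17
  bin 2: 15 + 3 = 18
  bin 3: 13 + 6 = 19
  bin 4: 13 + 6 = 19
  bin 5: 11 + 7 = 18
  bin 6: 9 + 9 = 18
  bin 7: 9 + 7 = 16
  bin 8: 5 = 5
Every load is within 19, so 8 bins suffice.

Yes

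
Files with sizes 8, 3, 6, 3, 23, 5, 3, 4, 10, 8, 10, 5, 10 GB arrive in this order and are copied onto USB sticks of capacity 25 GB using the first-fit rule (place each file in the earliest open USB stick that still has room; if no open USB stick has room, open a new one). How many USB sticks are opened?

4

  8 → USB stick 1 (new)  [load 8/25]
  3 → USB stick 1  [load 11/25]
  6 → USB stick 1  [load 17/25]
  3 → USB stick 1  [load 20/25]
  23 → USB stick 2 (new)  [load 23/25]
  5 → USB stick 1  [load 25/25]
  3 → USB stick 3 (new)  [load 3/25]
  4 → USB stick 3  [load 7/25]
  10 → USB stick 3  [load 17/25]
  8 → USB stick 3  [load 25/25]
  10 → USB stick 4 (new)  [load 10/25]
  5 → USB stick 4  [load 15/25]
  10 → USB stick 4  [load 25/25]
4 USB sticks opened.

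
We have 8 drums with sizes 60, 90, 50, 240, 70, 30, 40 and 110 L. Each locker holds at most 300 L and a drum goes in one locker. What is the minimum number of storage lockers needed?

Total = 240 + 110 + 90 + 70 + 60 + 50 + 40 + 30 = 690 L.
Lower bound: ⌈690/300⌉ = 3 storage lockers.
A packing using 3 storage lockers:
  locker 1: 240 + 60 = 300
  locker 2: 110 + 90 + 70 + 30 = 300
  locker 3: 50 + 40 = 90
This matches the lower bound, so 3 is optimal.

3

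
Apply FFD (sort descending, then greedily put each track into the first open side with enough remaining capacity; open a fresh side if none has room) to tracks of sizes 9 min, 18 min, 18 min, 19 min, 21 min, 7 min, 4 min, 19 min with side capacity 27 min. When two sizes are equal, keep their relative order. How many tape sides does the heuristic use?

5

Sorted descending: 21, 19, 19, 18, 18, 9, 7, 4.
  21 → side 1 (new)  [load 21/27]
  19 → side 2 (new)  [load 19/27]
  19 → side 3 (new)  [load 19/27]
  18 → side 4 (new)  [load 18/27]
  18 → side 5 (new)  [load 18/27]
  9 → side 4  [load 27/27]
  7 → side 2  [load 26/27]
  4 → side 1  [load 25/27]
5 tape sides opened.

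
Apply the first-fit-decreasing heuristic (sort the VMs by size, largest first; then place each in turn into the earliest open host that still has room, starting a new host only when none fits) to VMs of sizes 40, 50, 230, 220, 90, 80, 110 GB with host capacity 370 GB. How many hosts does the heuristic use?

3

Sorted descending: 230, 220, 110, 90, 80, 50, 40.
  230 → host 1 (new)  [load 230/370]
  220 → host 2 (new)  [load 220/370]
  110 → host 1  [load 340/370]
  90 → host 2  [load 310/370]
  80 → host 3 (new)  [load 80/370]
  50 → host 2  [load 360/370]
  40 → host 3  [load 120/370]
3 hosts opened.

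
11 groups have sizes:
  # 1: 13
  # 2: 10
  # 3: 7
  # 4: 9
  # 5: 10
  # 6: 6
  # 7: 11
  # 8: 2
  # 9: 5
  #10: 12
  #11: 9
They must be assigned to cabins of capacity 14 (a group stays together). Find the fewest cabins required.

8

Total = 13 + 12 + 11 + 10 + 10 + 9 + 9 + 7 + 6 + 5 + 2 = 94.
Lower bound: ⌈94/14⌉ = 7 cabins.
A packing using 8 cabins:
  cabin 1: 13 = 13
  cabin 2: 12 + 2 = 14
  cabin 3: 11 = 11
  cabin 4: 10 = 10
  cabin 5: 10 = 10
  cabin 6: 9 + 5 = 14
  cabin 7: 9 = 9
  cabin 8: 7 + 6 = 13
No arrangement into 7 cabins stays within capacity, so 8 is optimal.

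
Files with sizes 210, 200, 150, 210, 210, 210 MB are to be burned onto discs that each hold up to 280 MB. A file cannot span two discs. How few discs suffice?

Total = 210 + 210 + 210 + 210 + 200 + 150 = 1190 MB.
Lower bound: ⌈1190/280⌉ = 5 discs.
Also, 6 files each exceed 140 MB, and no two of those can share a disc, so at least 6 discs are needed.
A packing using 6 discs:
  disc 1: 210 = 210
  disc 2: 210 = 210
  disc 3: 210 = 210
  disc 4: 210 = 210
  disc 5: 200 = 200
  disc 6: 150 = 150
This matches the lower bound, so 6 is optimal.

6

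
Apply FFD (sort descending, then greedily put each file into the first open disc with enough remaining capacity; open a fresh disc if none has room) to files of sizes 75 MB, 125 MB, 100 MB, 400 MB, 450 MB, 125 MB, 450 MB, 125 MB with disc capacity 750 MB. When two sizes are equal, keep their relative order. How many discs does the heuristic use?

3

Sorted descending: 450, 450, 400, 125, 125, 125, 100, 75.
  450 → disc 1 (new)  [load 450/750]
  450 → disc 2 (new)  [load 450/750]
  400 → disc 3 (new)  [load 400/750]
  125 → disc 1  [load 575/750]
  125 → disc 1  [load 700/750]
  125 → disc 2  [load 575/750]
  100 → disc 2  [load 675/750]
  75 → disc 2  [load 750/750]
3 discs opened.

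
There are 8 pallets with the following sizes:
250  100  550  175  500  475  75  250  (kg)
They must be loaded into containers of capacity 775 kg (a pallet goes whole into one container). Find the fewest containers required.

4

Total = 550 + 500 + 475 + 250 + 250 + 175 + 100 + 75 = 2375 kg.
Lower bound: ⌈2375/775⌉ = 4 containers.
A packing using 4 containers:
  container 1: 550 + 175 = 725
  container 2: 500 + 250 = 750
  container 3: 475 + 250 = 725
  container 4: 100 + 75 = 175
This matches the lower bound, so 4 is optimal.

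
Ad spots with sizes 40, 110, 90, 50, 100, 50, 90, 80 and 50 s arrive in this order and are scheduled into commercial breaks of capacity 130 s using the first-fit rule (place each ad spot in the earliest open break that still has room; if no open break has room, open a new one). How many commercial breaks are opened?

  40 → break 1 (new)  [load 40/130]
  110 → break 2 (new)  [load 110/130]
  90 → break 1  [load 130/130]
  50 → break 3 (new)  [load 50/130]
  100 → break 4 (new)  [load 100/130]
  50 → break 3  [load 100/130]
  90 → break 5 (new)  [load 90/130]
  80 → break 6 (new)  [load 80/130]
  50 → break 6  [load 130/130]
6 commercial breaks opened.

6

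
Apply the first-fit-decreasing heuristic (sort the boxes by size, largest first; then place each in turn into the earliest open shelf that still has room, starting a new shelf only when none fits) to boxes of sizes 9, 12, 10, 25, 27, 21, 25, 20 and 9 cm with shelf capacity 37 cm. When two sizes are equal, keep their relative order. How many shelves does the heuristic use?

Sorted descending: 27, 25, 25, 21, 20, 12, 10, 9, 9.
  27 → shelf 1 (new)  [load 27/37]
  25 → shelf 2 (new)  [load 25/37]
  25 → shelf 3 (new)  [load 25/37]
  21 → shelf 4 (new)  [load 21/37]
  20 → shelf 5 (new)  [load 20/37]
  12 → shelf 2  [load 37/37]
  10 → shelf 1  [load 37/37]
  9 → shelf 3  [load 34/37]
  9 → shelf 4  [load 30/37]
5 shelves opened.

5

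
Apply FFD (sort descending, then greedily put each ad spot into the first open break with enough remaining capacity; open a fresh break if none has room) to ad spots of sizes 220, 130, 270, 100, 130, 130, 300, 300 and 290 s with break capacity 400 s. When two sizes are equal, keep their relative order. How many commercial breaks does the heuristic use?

6

Sorted descending: 300, 300, 290, 270, 220, 130, 130, 130, 100.
  300 → break 1 (new)  [load 300/400]
  300 → break 2 (new)  [load 300/400]
  290 → break 3 (new)  [load 290/400]
  270 → break 4 (new)  [load 270/400]
  220 → break 5 (new)  [load 220/400]
  130 → break 4  [load 400/400]
  130 → break 5  [load 350/400]
  130 → break 6 (new)  [load 130/400]
  100 → break 1  [load 400/400]
6 commercial breaks opened.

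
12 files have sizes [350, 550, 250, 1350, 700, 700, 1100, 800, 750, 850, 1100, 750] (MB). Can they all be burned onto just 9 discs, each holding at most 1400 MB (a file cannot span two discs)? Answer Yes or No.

Yes

A valid assignment using 8 discs:
  disc 1: 1350 = 1350
  disc 2: 1100 + 250 = 1350
  disc 3: 1100 = 1100
  disc 4: 850 + 550 = 1400
  disc 5: 800 + 350 = 1150
  disc 6: 750 = 750
  disc 7: 750 = 750
  disc 8: 700 + 700 = 1400
That uses only 8 ≤ 9, so 9 discs are enough.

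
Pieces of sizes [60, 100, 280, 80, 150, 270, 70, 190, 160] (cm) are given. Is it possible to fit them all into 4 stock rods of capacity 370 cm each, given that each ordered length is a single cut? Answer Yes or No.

Yes

A valid assignment using 4 stock rods:
  stock rod 1: 280 + 80 = 360
  stock rod 2: 270 + 100 = 370
  stock rod 3: 190 + 160 = 350
  stock rod 4: 150 + 70 + 60 = 280
Every load is within 370 cm, so 4 stock rods suffice.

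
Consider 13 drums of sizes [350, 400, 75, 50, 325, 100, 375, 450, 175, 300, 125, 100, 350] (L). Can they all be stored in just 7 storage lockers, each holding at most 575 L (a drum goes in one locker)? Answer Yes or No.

A valid assignment using 7 storage lockers:
  locker 1: 450 + 125 = 575
  locker 2: 400 + 175 = 575
  locker 3: 375 + 100 + 100 = 575
  locker 4: 350 + 75 + 50 = 475
  locker 5: 350 = 350
  locker 6: 325 = 325
  locker 7: 300 = 300
Every load is within 575 L, so 7 storage lockers suffice.

Yes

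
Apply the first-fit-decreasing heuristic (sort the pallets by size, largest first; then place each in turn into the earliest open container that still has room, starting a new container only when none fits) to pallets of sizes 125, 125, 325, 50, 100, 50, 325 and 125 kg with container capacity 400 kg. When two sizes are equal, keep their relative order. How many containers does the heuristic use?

4

Sorted descending: 325, 325, 125, 125, 125, 100, 50, 50.
  325 → container 1 (new)  [load 325/400]
  325 → container 2 (new)  [load 325/400]
  125 → container 3 (new)  [load 125/400]
  125 → container 3  [load 250/400]
  125 → container 3  [load 375/400]
  100 → container 4 (new)  [load 100/400]
  50 → container 1  [load 375/400]
  50 → container 2  [load 375/400]
4 containers opened.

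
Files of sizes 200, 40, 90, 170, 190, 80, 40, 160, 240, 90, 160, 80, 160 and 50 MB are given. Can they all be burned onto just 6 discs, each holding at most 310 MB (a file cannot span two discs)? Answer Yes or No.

No

Total = 1750 MB; ⌈1750/310⌉ = 6.
7 files each exceed half the capacity and cannot share a disc, forcing at least 7 discs.
At least 7 discs are required, but only 6 are allowed.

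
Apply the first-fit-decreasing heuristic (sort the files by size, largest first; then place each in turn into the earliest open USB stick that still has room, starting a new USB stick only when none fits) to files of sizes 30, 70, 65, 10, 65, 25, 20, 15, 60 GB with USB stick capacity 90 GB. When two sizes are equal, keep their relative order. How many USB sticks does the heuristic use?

4

Sorted descending: 70, 65, 65, 60, 30, 25, 20, 15, 10.
  70 → USB stick 1 (new)  [load 70/90]
  65 → USB stick 2 (new)  [load 65/90]
  65 → USB stick 3 (new)  [load 65/90]
  60 → USB stick 4 (new)  [load 60/90]
  30 → USB stick 4  [load 90/90]
  25 → USB stick 2  [load 90/90]
  20 → USB stick 1  [load 90/90]
  15 → USB stick 3  [load 80/90]
  10 → USB stick 3  [load 90/90]
4 USB sticks opened.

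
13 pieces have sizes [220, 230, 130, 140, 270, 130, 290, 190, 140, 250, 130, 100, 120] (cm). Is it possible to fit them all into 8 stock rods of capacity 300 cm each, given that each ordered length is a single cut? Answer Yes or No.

Total = 2340 cm; ⌈2340/300⌉ = 8.
The bound of 8 does not rule out 8, but exhaustive search shows no assignment into 8 stock rods of capacity 300 cm exists — the minimum is 9.

No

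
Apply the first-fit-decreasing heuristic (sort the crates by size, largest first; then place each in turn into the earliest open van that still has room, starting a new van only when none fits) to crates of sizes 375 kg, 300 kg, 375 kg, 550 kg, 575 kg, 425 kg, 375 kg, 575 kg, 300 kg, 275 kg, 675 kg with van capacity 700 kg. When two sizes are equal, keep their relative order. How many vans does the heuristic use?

8

Sorted descending: 675, 575, 575, 550, 425, 375, 375, 375, 300, 300, 275.
  675 → van 1 (new)  [load 675/700]
  575 → van 2 (new)  [load 575/700]
  575 → van 3 (new)  [load 575/700]
  550 → van 4 (new)  [load 550/700]
  425 → van 5 (new)  [load 425/700]
  375 → van 6 (new)  [load 375/700]
  375 → van 7 (new)  [load 375/700]
  375 → van 8 (new)  [load 375/700]
  300 → van 6  [load 675/700]
  300 → van 7  [load 675/700]
  275 → van 5  [load 700/700]
8 vans opened.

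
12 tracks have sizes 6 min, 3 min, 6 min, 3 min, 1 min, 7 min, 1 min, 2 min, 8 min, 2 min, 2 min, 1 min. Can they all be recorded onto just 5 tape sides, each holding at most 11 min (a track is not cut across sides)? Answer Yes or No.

A valid assignment using 4 tape sides:
  side 1: 8 + 3 = 11
  side 2: 7 + 3 + 1 = 11
  side 3: 6 + 2 + 2 + 1 = 11
  side 4: 6 + 2 + 1 = 9
That uses only 4 ≤ 5, so 5 tape sides are enough.

Yes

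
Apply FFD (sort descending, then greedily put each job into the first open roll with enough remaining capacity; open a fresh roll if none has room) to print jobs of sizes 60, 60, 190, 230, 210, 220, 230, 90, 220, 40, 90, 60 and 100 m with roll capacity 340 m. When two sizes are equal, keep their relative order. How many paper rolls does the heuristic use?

Sorted descending: 230, 230, 220, 220, 210, 190, 100, 90, 90, 60, 60, 60, 40.
  230 → roll 1 (new)  [load 230/340]
  230 → roll 2 (new)  [load 230/340]
  220 → roll 3 (new)  [load 220/340]
  220 → roll 4 (new)  [load 220/340]
  210 → roll 5 (new)  [load 210/340]
  190 → roll 6 (new)  [load 190/340]
  100 → roll 1  [load 330/340]
  90 → roll 2  [load 320/340]
  90 → roll 3  [load 310/340]
  60 → roll 4  [load 280/340]
  60 → roll 4  [load 340/340]
  60 → roll 5  [load 270/340]
  40 → roll 5  [load 310/340]
6 paper rolls opened.

6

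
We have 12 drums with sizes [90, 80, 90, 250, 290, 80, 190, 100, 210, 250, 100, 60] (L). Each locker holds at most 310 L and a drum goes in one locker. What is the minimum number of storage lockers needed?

7

Total = 290 + 250 + 250 + 210 + 190 + 100 + 100 + 90 + 90 + 80 + 80 + 60 = 1790 L.
Lower bound: ⌈1790/310⌉ = 6 storage lockers.
A packing using 7 storage lockers:
  locker 1: 290 = 290
  locker 2: 250 + 60 = 310
  locker 3: 250 = 250
  locker 4: 210 + 100 = 310
  locker 5: 190 + 100 = 290
  locker 6: 90 + 90 + 80 = 260
  locker 7: 80 = 80
No arrangement into 6 storage lockers stays within capacity, so 7 is optimal.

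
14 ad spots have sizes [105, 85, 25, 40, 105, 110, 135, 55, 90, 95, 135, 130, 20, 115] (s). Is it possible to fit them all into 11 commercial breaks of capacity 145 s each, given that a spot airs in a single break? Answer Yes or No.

Yes

A valid assignment using 10 commercial breaks:
  break 1: 135 = 135
  break 2: 135 = 135
  break 3: 130 = 130
  break 4: 115 + 25 = 140
  break 5: 110 + 20 = 130
  break 6: 105 + 40 = 145
  break 7: 105 = 105
  break 8: 95 = 95
  break 9: 90 + 55 = 145
  break 10: 85 = 85
That uses only 10 ≤ 11, so 11 commercial breaks are enough.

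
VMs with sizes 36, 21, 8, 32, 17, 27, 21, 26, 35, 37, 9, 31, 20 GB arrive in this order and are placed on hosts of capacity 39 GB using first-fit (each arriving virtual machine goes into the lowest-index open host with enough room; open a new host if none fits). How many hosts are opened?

10

  36 → host 1 (new)  [load 36/39]
  21 → host 2 (new)  [load 21/39]
  8 → host 2  [load 29/39]
  32 → host 3 (new)  [load 32/39]
  17 → host 4 (new)  [load 17/39]
  27 → host 5 (new)  [load 27/39]
  21 → host 4  [load 38/39]
  26 → host 6 (new)  [load 26/39]
  35 → host 7 (new)  [load 35/39]
  37 → host 8 (new)  [load 37/39]
  9 → host 2  [load 38/39]
  31 → host 9 (new)  [load 31/39]
  20 → host 10 (new)  [load 20/39]
10 hosts opened.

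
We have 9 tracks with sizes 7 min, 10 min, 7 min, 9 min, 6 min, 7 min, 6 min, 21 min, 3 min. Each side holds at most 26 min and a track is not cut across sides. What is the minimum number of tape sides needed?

Total = 21 + 10 + 9 + 7 + 7 + 7 + 6 + 6 + 3 = 76 min.
Lower bound: ⌈76/26⌉ = 3 tape sides.
A packing using 3 tape sides:
  side 1: 21 + 3 = 24
  side 2: 10 + 9 + 7 = 26
  side 3: 7 + 7 + 6 + 6 = 26
This matches the lower bound, so 3 is optimal.

3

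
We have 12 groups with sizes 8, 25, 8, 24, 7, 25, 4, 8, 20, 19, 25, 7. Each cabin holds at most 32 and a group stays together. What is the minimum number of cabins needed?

6

Total = 25 + 25 + 25 + 24 + 20 + 19 + 8 + 8 + 8 + 7 + 7 + 4 = 180.
Lower bound: ⌈180/32⌉ = 6 cabins.
A packing using 6 cabins:
  cabin 1: 25 + 7 = 32
  cabin 2: 25 + 7 = 32
  cabin 3: 25 + 4 = 29
  cabin 4: 24 + 8 = 32
  cabin 5: 20 + 8 = 28
  cabin 6: 19 + 8 = 27
This matches the lower bound, so 6 is optimal.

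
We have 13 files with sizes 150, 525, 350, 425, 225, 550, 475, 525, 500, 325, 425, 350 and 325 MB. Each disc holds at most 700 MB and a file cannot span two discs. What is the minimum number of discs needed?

Total = 550 + 525 + 525 + 500 + 475 + 425 + 425 + 350 + 350 + 325 + 325 + 225 + 150 = 5150 MB.
Lower bound: ⌈5150/700⌉ = 8 discs.
A packing using 9 discs:
  disc 1: 550 + 150 = 700
  disc 2: 525 = 525
  disc 3: 525 = 525
  disc 4: 500 = 500
  disc 5: 475 + 225 = 700
  disc 6: 425 = 425
  disc 7: 425 = 425
  disc 8: 350 + 350 = 700
  disc 9: 325 + 325 = 650
No arrangement into 8 discs stays within capacity, so 9 is optimal.

9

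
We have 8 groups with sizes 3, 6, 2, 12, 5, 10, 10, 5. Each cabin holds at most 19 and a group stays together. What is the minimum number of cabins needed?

3

Total = 12 + 10 + 10 + 6 + 5 + 5 + 3 + 2 = 53.
Lower bound: ⌈53/19⌉ = 3 cabins.
A packing using 3 cabins:
  cabin 1: 12 + 6 = 18
  cabin 2: 10 + 5 + 3 = 18
  cabin 3: 10 + 5 + 2 = 17
This matches the lower bound, so 3 is optimal.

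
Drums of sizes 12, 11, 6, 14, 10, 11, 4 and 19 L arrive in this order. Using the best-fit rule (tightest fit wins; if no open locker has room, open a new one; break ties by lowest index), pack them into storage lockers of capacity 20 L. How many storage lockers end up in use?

6

  12 → locker 1 (new)  [load 12/20]
  11 → locker 2 (new)  [load 11/20]
  6 → locker 1  [load 18/20]
  14 → locker 3 (new)  [load 14/20]
  10 → locker 4 (new)  [load 10/20]
  11 → locker 5 (new)  [load 11/20]
  4 → locker 3  [load 18/20]
  19 → locker 6 (new)  [load 19/20]
6 storage lockers opened.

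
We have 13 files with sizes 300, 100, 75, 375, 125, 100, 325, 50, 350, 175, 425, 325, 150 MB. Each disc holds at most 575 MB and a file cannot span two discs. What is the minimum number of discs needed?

6

Total = 425 + 375 + 350 + 325 + 325 + 300 + 175 + 150 + 125 + 100 + 100 + 75 + 50 = 2875 MB.
Lower bound: ⌈2875/575⌉ = 5 discs.
Also, 6 files each exceed 575/2 MB, and no two of those can share a disc, so at least 6 discs are needed.
A packing using 6 discs:
  disc 1: 425 + 150 = 575
  disc 2: 375 + 175 = 550
  disc 3: 350 + 125 + 100 = 575
  disc 4: 325 + 100 + 75 + 50 = 550
  disc 5: 325 = 325
  disc 6: 300 = 300
This matches the lower bound, so 6 is optimal.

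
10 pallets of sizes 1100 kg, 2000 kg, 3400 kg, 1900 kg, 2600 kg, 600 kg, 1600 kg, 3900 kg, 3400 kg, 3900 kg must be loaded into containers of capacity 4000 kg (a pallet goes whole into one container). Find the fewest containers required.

7

Total = 3900 + 3900 + 3400 + 3400 + 2600 + 2000 + 1900 + 1600 + 1100 + 600 = 24400 kg.
Lower bound: ⌈24400/4000⌉ = 7 containers.
A packing using 7 containers:
  container 1: 3900 = 3900
  container 2: 3900 = 3900
  container 3: 3400 + 600 = 4000
  container 4: 3400 = 3400
  container 5: 2600 + 1100 = 3700
  container 6: 2000 + 1900 = 3900
  container 7: 1600 = 1600
This matches the lower bound, so 7 is optimal.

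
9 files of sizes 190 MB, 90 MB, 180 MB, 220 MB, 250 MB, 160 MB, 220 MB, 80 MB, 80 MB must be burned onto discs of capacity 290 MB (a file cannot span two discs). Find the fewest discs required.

Total = 250 + 220 + 220 + 190 + 180 + 160 + 90 + 80 + 80 = 1470 MB.
Lower bound: ⌈1470/290⌉ = 6 discs.
A packing using 6 discs:
  disc 1: 250 = 250
  disc 2: 220 = 220
  disc 3: 220 = 220
  disc 4: 190 + 90 = 280
  disc 5: 180 + 80 = 260
  disc 6: 160 + 80 = 240
This matches the lower bound, so 6 is optimal.

6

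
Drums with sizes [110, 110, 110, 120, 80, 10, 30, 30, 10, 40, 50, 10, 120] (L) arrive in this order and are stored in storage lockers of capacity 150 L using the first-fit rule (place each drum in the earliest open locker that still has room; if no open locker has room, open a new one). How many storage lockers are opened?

6

  110 → locker 1 (new)  [load 110/150]
  110 → locker 2 (new)  [load 110/150]
  110 → locker 3 (new)  [load 110/150]
  120 → locker 4 (new)  [load 120/150]
  80 → locker 5 (new)  [load 80/150]
  10 → locker 1  [load 120/150]
  30 → locker 1  [load 150/150]
  30 → locker 2  [load 140/150]
  10 → locker 2  [load 150/150]
  40 → locker 3  [load 150/150]
  50 → locker 5  [load 130/150]
  10 → locker 4  [load 130/150]
  120 → locker 6 (new)  [load 120/150]
6 storage lockers opened.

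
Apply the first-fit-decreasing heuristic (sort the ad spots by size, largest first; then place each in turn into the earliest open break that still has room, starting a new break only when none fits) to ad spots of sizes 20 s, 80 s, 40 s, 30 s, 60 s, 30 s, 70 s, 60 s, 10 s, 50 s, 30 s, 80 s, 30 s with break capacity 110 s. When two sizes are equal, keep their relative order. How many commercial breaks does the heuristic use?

6

Sorted descending: 80, 80, 70, 60, 60, 50, 40, 30, 30, 30, 30, 20, 10.
  80 → break 1 (new)  [load 80/110]
  80 → break 2 (new)  [load 80/110]
  70 → break 3 (new)  [load 70/110]
  60 → break 4 (new)  [load 60/110]
  60 → break 5 (new)  [load 60/110]
  50 → break 4  [load 110/110]
  40 → break 3  [load 110/110]
  30 → break 1  [load 110/110]
  30 → break 2  [load 110/110]
  30 → break 5  [load 90/110]
  30 → break 6 (new)  [load 30/110]
  20 → break 5  [load 110/110]
  10 → break 6  [load 40/110]
6 commercial breaks opened.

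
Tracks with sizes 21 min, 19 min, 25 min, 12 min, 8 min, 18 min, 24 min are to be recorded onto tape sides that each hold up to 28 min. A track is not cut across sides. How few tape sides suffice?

Total = 25 + 24 + 21 + 19 + 18 + 12 + 8 = 127 min.
Lower bound: ⌈127/28⌉ = 5 tape sides.
A packing using 6 tape sides:
  side 1: 25 = 25
  side 2: 24 = 24
  side 3: 21 = 21
  side 4: 19 + 8 = 27
  side 5: 18 = 18
  side 6: 12 = 12
No arrangement into 5 tape sides stays within capacity, so 6 is optimal.

6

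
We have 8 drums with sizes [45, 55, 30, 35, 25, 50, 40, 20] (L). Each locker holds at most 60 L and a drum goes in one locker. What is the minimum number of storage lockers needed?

Total = 55 + 50 + 45 + 40 + 35 + 30 + 25 + 20 = 300 L.
Lower bound: ⌈300/60⌉ = 5 storage lockers.
A packing using 6 storage lockers:
  locker 1: 55 = 55
  locker 2: 50 = 50
  locker 3: 45 = 45
  locker 4: 40 + 20 = 60
  locker 5: 35 + 25 = 60
  locker 6: 30 = 30
No arrangement into 5 storage lockers stays within capacity, so 6 is optimal.

6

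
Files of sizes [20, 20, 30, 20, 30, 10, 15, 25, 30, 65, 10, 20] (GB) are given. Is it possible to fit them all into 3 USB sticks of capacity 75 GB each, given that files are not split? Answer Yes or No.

No

Total = 295 GB; ⌈295/75⌉ = 4.
At least 4 USB sticks are required, but only 3 are allowed.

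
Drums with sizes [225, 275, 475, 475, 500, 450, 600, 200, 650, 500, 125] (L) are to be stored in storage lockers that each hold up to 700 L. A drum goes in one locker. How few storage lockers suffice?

8

Total = 650 + 600 + 500 + 500 + 475 + 475 + 450 + 275 + 225 + 200 + 125 = 4475 L.
Lower bound: ⌈4475/700⌉ = 7 storage lockers.
A packing using 8 storage lockers:
  locker 1: 650 = 650
  locker 2: 600 = 600
  locker 3: 500 + 200 = 700
  locker 4: 500 + 125 = 625
  locker 5: 475 + 225 = 700
  locker 6: 475 = 475
  locker 7: 450 = 450
  locker 8: 275 = 275
No arrangement into 7 storage lockers stays within capacity, so 8 is optimal.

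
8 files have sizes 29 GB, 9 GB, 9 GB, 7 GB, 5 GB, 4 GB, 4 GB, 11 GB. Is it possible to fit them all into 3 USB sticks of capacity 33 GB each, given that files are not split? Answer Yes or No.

Yes

A valid assignment using 3 USB sticks:
  USB stick 1: 29 + 4 = 33
  USB stick 2: 11 + 9 + 9 + 4 = 33
  USB stick 3: 7 + 5 = 12
Every load is within 33 GB, so 3 USB sticks suffice.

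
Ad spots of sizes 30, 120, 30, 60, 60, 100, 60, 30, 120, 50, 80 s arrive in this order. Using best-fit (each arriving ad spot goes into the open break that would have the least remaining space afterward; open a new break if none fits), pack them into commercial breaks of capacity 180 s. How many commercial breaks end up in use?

  30 → break 1 (new)  [load 30/180]
  120 → break 1  [load 150/180]
  30 → break 1  [load 180/180]
  60 → break 2 (new)  [load 60/180]
  60 → break 2  [load 120/180]
  100 → break 3 (new)  [load 100/180]
  60 → break 2  [load 180/180]
  30 → break 3  [load 130/180]
  120 → break 4 (new)  [load 120/180]
  50 → break 3  [load 180/180]
  80 → break 5 (new)  [load 80/180]
5 commercial breaks opened.

5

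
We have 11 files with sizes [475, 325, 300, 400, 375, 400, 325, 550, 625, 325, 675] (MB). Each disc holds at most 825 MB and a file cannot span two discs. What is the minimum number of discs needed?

7

Total = 675 + 625 + 550 + 475 + 400 + 400 + 375 + 325 + 325 + 325 + 300 = 4775 MB.
Lower bound: ⌈4775/825⌉ = 6 discs.
A packing using 7 discs:
  disc 1: 675 = 675
  disc 2: 625 = 625
  disc 3: 550 = 550
  disc 4: 475 + 325 = 800
  disc 5: 400 + 400 = 800
  disc 6: 375 + 325 = 700
  disc 7: 325 + 300 = 625
No arrangement into 6 discs stays within capacity, so 7 is optimal.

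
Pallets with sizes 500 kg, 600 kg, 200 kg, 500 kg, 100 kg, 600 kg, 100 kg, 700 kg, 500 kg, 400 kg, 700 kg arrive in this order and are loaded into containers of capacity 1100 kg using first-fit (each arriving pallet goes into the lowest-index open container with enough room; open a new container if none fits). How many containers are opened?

  500 → container 1 (new)  [load 500/1100]
  600 → container 1  [load 1100/1100]
  200 → container 2 (new)  [load 200/1100]
  500 → container 2  [load 700/1100]
  100 → container 2  [load 800/1100]
  600 → container 3 (new)  [load 600/1100]
  100 → container 2  [load 900/1100]
  700 → container 4 (new)  [load 700/1100]
  500 → container 3  [load 1100/1100]
  400 → container 4  [load 1100/1100]
  700 → container 5 (new)  [load 700/1100]
5 containers opened.

5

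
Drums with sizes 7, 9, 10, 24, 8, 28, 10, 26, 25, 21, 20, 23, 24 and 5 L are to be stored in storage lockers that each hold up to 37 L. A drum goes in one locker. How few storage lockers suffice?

Total = 28 + 26 + 25 + 24 + 24 + 23 + 21 + 20 + 10 + 10 + 9 + 8 + 7 + 5 = 240 L.
Lower bound: ⌈240/37⌉ = 7 storage lockers.
Also, 8 drums each exceed 37/2 L, and no two of those can share a locker, so at least 8 storage lockers are needed.
A packing using 8 storage lockers:
  locker 1: 28 + 9 = 37
  locker 2: 26 + 10 = 36
  locker 3: 25 + 10 = 35
  locker 4: 24 + 8 + 5 = 37
  locker 5: 24 + 7 = 31
  locker 6: 23 = 23
  locker 7: 21 = 21
  locker 8: 20 = 20
This matches the lower bound, so 8 is optimal.

8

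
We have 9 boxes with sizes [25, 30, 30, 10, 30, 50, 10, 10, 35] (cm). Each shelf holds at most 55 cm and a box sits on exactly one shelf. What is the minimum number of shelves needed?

Total = 50 + 35 + 30 + 30 + 30 + 25 + 10 + 10 + 10 = 230 cm.
Lower bound: ⌈230/55⌉ = 5 shelves.
A packing using 5 shelves:
  shelf 1: 50 = 50
  shelf 2: 35 + 10 + 10 = 55
  shelf 3: 30 + 25 = 55
  shelf 4: 30 + 10 = 40
  shelf 5: 30 = 30
This matches the lower bound, so 5 is optimal.

5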